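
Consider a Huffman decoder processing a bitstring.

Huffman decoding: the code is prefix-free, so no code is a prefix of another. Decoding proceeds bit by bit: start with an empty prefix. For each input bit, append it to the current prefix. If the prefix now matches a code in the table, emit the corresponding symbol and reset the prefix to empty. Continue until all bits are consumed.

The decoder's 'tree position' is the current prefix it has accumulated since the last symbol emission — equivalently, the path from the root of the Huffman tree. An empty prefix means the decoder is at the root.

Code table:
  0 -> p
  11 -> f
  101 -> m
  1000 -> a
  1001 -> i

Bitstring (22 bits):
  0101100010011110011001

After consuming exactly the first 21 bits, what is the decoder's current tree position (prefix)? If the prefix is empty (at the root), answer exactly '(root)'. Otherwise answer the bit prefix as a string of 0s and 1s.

Answer: 100

Derivation:
Bit 0: prefix='0' -> emit 'p', reset
Bit 1: prefix='1' (no match yet)
Bit 2: prefix='10' (no match yet)
Bit 3: prefix='101' -> emit 'm', reset
Bit 4: prefix='1' (no match yet)
Bit 5: prefix='10' (no match yet)
Bit 6: prefix='100' (no match yet)
Bit 7: prefix='1000' -> emit 'a', reset
Bit 8: prefix='1' (no match yet)
Bit 9: prefix='10' (no match yet)
Bit 10: prefix='100' (no match yet)
Bit 11: prefix='1001' -> emit 'i', reset
Bit 12: prefix='1' (no match yet)
Bit 13: prefix='11' -> emit 'f', reset
Bit 14: prefix='1' (no match yet)
Bit 15: prefix='10' (no match yet)
Bit 16: prefix='100' (no match yet)
Bit 17: prefix='1001' -> emit 'i', reset
Bit 18: prefix='1' (no match yet)
Bit 19: prefix='10' (no match yet)
Bit 20: prefix='100' (no match yet)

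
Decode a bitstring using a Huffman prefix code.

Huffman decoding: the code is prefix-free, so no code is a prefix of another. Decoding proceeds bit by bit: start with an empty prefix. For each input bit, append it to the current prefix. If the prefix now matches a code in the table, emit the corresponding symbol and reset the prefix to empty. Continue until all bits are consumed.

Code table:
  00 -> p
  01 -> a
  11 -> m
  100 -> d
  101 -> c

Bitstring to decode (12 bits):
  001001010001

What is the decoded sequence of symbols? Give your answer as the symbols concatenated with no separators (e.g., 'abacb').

Bit 0: prefix='0' (no match yet)
Bit 1: prefix='00' -> emit 'p', reset
Bit 2: prefix='1' (no match yet)
Bit 3: prefix='10' (no match yet)
Bit 4: prefix='100' -> emit 'd', reset
Bit 5: prefix='1' (no match yet)
Bit 6: prefix='10' (no match yet)
Bit 7: prefix='101' -> emit 'c', reset
Bit 8: prefix='0' (no match yet)
Bit 9: prefix='00' -> emit 'p', reset
Bit 10: prefix='0' (no match yet)
Bit 11: prefix='01' -> emit 'a', reset

Answer: pdcpa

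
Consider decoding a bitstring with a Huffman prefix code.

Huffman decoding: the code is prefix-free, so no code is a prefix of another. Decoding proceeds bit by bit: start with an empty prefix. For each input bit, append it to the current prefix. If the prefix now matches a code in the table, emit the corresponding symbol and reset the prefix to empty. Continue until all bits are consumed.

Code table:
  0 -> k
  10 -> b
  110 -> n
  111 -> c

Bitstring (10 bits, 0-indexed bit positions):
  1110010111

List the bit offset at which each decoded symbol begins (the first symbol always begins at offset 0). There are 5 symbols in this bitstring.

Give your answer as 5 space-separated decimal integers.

Answer: 0 3 4 5 7

Derivation:
Bit 0: prefix='1' (no match yet)
Bit 1: prefix='11' (no match yet)
Bit 2: prefix='111' -> emit 'c', reset
Bit 3: prefix='0' -> emit 'k', reset
Bit 4: prefix='0' -> emit 'k', reset
Bit 5: prefix='1' (no match yet)
Bit 6: prefix='10' -> emit 'b', reset
Bit 7: prefix='1' (no match yet)
Bit 8: prefix='11' (no match yet)
Bit 9: prefix='111' -> emit 'c', reset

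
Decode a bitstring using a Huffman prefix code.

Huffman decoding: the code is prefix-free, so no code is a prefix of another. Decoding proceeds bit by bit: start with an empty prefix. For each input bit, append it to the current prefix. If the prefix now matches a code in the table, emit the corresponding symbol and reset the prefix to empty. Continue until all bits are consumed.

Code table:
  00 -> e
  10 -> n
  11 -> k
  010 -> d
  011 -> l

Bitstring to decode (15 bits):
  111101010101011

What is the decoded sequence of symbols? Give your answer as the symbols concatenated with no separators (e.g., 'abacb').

Bit 0: prefix='1' (no match yet)
Bit 1: prefix='11' -> emit 'k', reset
Bit 2: prefix='1' (no match yet)
Bit 3: prefix='11' -> emit 'k', reset
Bit 4: prefix='0' (no match yet)
Bit 5: prefix='01' (no match yet)
Bit 6: prefix='010' -> emit 'd', reset
Bit 7: prefix='1' (no match yet)
Bit 8: prefix='10' -> emit 'n', reset
Bit 9: prefix='1' (no match yet)
Bit 10: prefix='10' -> emit 'n', reset
Bit 11: prefix='1' (no match yet)
Bit 12: prefix='10' -> emit 'n', reset
Bit 13: prefix='1' (no match yet)
Bit 14: prefix='11' -> emit 'k', reset

Answer: kkdnnnk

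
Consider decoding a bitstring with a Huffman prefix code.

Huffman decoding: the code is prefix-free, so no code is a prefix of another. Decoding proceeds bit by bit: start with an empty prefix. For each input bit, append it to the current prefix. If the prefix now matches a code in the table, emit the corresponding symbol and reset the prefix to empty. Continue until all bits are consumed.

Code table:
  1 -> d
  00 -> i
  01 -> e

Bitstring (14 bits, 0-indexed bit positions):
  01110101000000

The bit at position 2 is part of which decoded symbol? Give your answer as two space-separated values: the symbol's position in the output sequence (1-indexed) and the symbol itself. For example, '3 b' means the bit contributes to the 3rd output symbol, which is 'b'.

Answer: 2 d

Derivation:
Bit 0: prefix='0' (no match yet)
Bit 1: prefix='01' -> emit 'e', reset
Bit 2: prefix='1' -> emit 'd', reset
Bit 3: prefix='1' -> emit 'd', reset
Bit 4: prefix='0' (no match yet)
Bit 5: prefix='01' -> emit 'e', reset
Bit 6: prefix='0' (no match yet)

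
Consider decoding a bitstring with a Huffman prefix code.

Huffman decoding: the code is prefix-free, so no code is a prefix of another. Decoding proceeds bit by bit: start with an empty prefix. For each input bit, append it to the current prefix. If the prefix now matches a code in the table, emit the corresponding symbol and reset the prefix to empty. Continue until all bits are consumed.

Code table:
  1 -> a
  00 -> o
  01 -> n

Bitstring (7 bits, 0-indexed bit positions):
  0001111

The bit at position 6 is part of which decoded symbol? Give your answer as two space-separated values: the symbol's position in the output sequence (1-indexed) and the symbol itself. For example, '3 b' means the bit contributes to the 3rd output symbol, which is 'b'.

Bit 0: prefix='0' (no match yet)
Bit 1: prefix='00' -> emit 'o', reset
Bit 2: prefix='0' (no match yet)
Bit 3: prefix='01' -> emit 'n', reset
Bit 4: prefix='1' -> emit 'a', reset
Bit 5: prefix='1' -> emit 'a', reset
Bit 6: prefix='1' -> emit 'a', reset

Answer: 5 a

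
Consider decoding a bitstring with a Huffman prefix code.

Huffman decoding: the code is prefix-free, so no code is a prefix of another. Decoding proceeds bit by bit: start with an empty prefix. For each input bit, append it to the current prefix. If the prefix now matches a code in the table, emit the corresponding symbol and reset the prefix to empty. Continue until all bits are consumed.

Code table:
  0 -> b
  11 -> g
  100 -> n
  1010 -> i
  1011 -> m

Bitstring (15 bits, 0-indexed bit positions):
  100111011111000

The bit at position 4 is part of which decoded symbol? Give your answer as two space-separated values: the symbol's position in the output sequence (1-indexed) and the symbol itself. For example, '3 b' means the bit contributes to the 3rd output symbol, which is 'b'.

Answer: 2 g

Derivation:
Bit 0: prefix='1' (no match yet)
Bit 1: prefix='10' (no match yet)
Bit 2: prefix='100' -> emit 'n', reset
Bit 3: prefix='1' (no match yet)
Bit 4: prefix='11' -> emit 'g', reset
Bit 5: prefix='1' (no match yet)
Bit 6: prefix='10' (no match yet)
Bit 7: prefix='101' (no match yet)
Bit 8: prefix='1011' -> emit 'm', reset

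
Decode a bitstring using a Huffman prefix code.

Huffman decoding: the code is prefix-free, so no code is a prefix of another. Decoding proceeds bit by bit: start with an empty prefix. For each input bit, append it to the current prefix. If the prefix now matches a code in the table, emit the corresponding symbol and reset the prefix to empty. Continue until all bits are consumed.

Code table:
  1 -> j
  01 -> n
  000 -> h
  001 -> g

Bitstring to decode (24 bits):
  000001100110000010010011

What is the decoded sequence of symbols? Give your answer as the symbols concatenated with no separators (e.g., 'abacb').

Bit 0: prefix='0' (no match yet)
Bit 1: prefix='00' (no match yet)
Bit 2: prefix='000' -> emit 'h', reset
Bit 3: prefix='0' (no match yet)
Bit 4: prefix='00' (no match yet)
Bit 5: prefix='001' -> emit 'g', reset
Bit 6: prefix='1' -> emit 'j', reset
Bit 7: prefix='0' (no match yet)
Bit 8: prefix='00' (no match yet)
Bit 9: prefix='001' -> emit 'g', reset
Bit 10: prefix='1' -> emit 'j', reset
Bit 11: prefix='0' (no match yet)
Bit 12: prefix='00' (no match yet)
Bit 13: prefix='000' -> emit 'h', reset
Bit 14: prefix='0' (no match yet)
Bit 15: prefix='00' (no match yet)
Bit 16: prefix='001' -> emit 'g', reset
Bit 17: prefix='0' (no match yet)
Bit 18: prefix='00' (no match yet)
Bit 19: prefix='001' -> emit 'g', reset
Bit 20: prefix='0' (no match yet)
Bit 21: prefix='00' (no match yet)
Bit 22: prefix='001' -> emit 'g', reset
Bit 23: prefix='1' -> emit 'j', reset

Answer: hgjgjhgggj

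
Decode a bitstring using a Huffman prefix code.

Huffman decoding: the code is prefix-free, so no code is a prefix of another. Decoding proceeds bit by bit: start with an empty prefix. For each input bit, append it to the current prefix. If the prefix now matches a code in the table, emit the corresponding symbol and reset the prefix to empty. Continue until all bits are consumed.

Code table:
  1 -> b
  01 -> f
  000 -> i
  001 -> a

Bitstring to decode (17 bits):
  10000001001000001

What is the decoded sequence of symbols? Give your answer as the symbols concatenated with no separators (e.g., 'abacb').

Bit 0: prefix='1' -> emit 'b', reset
Bit 1: prefix='0' (no match yet)
Bit 2: prefix='00' (no match yet)
Bit 3: prefix='000' -> emit 'i', reset
Bit 4: prefix='0' (no match yet)
Bit 5: prefix='00' (no match yet)
Bit 6: prefix='000' -> emit 'i', reset
Bit 7: prefix='1' -> emit 'b', reset
Bit 8: prefix='0' (no match yet)
Bit 9: prefix='00' (no match yet)
Bit 10: prefix='001' -> emit 'a', reset
Bit 11: prefix='0' (no match yet)
Bit 12: prefix='00' (no match yet)
Bit 13: prefix='000' -> emit 'i', reset
Bit 14: prefix='0' (no match yet)
Bit 15: prefix='00' (no match yet)
Bit 16: prefix='001' -> emit 'a', reset

Answer: biibaia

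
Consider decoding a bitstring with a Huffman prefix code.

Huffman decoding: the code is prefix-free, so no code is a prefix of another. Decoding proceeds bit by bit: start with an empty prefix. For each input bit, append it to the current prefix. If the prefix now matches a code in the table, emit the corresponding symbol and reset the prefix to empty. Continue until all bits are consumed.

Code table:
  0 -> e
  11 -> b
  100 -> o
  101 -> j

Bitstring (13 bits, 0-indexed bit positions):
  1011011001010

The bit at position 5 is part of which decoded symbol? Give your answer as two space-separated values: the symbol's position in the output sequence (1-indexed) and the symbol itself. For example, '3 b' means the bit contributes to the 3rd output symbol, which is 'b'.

Answer: 2 j

Derivation:
Bit 0: prefix='1' (no match yet)
Bit 1: prefix='10' (no match yet)
Bit 2: prefix='101' -> emit 'j', reset
Bit 3: prefix='1' (no match yet)
Bit 4: prefix='10' (no match yet)
Bit 5: prefix='101' -> emit 'j', reset
Bit 6: prefix='1' (no match yet)
Bit 7: prefix='10' (no match yet)
Bit 8: prefix='100' -> emit 'o', reset
Bit 9: prefix='1' (no match yet)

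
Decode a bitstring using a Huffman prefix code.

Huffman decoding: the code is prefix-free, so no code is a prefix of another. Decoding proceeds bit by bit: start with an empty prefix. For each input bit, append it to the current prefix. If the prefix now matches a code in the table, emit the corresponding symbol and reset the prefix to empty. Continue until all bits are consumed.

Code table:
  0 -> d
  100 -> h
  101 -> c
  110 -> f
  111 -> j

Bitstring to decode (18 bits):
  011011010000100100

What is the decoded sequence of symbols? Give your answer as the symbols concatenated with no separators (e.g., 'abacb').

Bit 0: prefix='0' -> emit 'd', reset
Bit 1: prefix='1' (no match yet)
Bit 2: prefix='11' (no match yet)
Bit 3: prefix='110' -> emit 'f', reset
Bit 4: prefix='1' (no match yet)
Bit 5: prefix='11' (no match yet)
Bit 6: prefix='110' -> emit 'f', reset
Bit 7: prefix='1' (no match yet)
Bit 8: prefix='10' (no match yet)
Bit 9: prefix='100' -> emit 'h', reset
Bit 10: prefix='0' -> emit 'd', reset
Bit 11: prefix='0' -> emit 'd', reset
Bit 12: prefix='1' (no match yet)
Bit 13: prefix='10' (no match yet)
Bit 14: prefix='100' -> emit 'h', reset
Bit 15: prefix='1' (no match yet)
Bit 16: prefix='10' (no match yet)
Bit 17: prefix='100' -> emit 'h', reset

Answer: dffhddhh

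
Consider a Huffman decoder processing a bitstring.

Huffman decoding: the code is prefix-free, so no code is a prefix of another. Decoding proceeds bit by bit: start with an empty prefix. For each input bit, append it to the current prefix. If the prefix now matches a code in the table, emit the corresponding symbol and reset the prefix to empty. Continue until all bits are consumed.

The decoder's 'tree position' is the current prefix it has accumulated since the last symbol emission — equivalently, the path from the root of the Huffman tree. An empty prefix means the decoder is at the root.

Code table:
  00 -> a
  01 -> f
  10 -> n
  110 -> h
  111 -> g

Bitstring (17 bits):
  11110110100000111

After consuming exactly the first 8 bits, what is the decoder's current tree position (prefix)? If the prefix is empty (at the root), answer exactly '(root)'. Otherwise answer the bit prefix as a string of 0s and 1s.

Answer: (root)

Derivation:
Bit 0: prefix='1' (no match yet)
Bit 1: prefix='11' (no match yet)
Bit 2: prefix='111' -> emit 'g', reset
Bit 3: prefix='1' (no match yet)
Bit 4: prefix='10' -> emit 'n', reset
Bit 5: prefix='1' (no match yet)
Bit 6: prefix='11' (no match yet)
Bit 7: prefix='110' -> emit 'h', reset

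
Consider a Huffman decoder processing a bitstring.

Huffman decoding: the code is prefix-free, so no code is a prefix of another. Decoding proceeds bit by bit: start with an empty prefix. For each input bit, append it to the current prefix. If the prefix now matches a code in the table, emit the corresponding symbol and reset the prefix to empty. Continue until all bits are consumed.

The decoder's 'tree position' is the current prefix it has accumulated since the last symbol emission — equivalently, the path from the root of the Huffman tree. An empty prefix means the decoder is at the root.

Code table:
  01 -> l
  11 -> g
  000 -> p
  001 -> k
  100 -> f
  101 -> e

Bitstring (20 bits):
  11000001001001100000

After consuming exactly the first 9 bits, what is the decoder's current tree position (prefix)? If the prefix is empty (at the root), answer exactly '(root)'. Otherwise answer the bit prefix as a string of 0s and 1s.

Bit 0: prefix='1' (no match yet)
Bit 1: prefix='11' -> emit 'g', reset
Bit 2: prefix='0' (no match yet)
Bit 3: prefix='00' (no match yet)
Bit 4: prefix='000' -> emit 'p', reset
Bit 5: prefix='0' (no match yet)
Bit 6: prefix='00' (no match yet)
Bit 7: prefix='001' -> emit 'k', reset
Bit 8: prefix='0' (no match yet)

Answer: 0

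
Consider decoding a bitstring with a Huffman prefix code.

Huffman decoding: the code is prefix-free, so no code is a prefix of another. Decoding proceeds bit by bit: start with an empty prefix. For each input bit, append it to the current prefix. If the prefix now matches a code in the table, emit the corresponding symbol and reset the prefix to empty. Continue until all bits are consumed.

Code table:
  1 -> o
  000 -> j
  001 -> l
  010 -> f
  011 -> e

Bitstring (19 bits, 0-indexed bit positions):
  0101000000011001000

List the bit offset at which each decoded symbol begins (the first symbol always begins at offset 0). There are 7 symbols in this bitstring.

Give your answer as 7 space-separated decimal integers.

Answer: 0 3 4 7 10 13 16

Derivation:
Bit 0: prefix='0' (no match yet)
Bit 1: prefix='01' (no match yet)
Bit 2: prefix='010' -> emit 'f', reset
Bit 3: prefix='1' -> emit 'o', reset
Bit 4: prefix='0' (no match yet)
Bit 5: prefix='00' (no match yet)
Bit 6: prefix='000' -> emit 'j', reset
Bit 7: prefix='0' (no match yet)
Bit 8: prefix='00' (no match yet)
Bit 9: prefix='000' -> emit 'j', reset
Bit 10: prefix='0' (no match yet)
Bit 11: prefix='01' (no match yet)
Bit 12: prefix='011' -> emit 'e', reset
Bit 13: prefix='0' (no match yet)
Bit 14: prefix='00' (no match yet)
Bit 15: prefix='001' -> emit 'l', reset
Bit 16: prefix='0' (no match yet)
Bit 17: prefix='00' (no match yet)
Bit 18: prefix='000' -> emit 'j', reset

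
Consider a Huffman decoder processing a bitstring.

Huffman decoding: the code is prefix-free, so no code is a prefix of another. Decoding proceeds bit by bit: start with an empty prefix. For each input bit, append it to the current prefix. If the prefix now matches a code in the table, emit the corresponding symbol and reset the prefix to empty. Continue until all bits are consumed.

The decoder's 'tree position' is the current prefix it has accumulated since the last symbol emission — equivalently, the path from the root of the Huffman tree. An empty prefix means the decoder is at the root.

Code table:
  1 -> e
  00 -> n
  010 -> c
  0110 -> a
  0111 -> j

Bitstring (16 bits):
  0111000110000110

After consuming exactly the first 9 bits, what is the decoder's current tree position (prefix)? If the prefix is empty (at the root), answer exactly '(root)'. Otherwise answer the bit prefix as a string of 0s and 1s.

Answer: 011

Derivation:
Bit 0: prefix='0' (no match yet)
Bit 1: prefix='01' (no match yet)
Bit 2: prefix='011' (no match yet)
Bit 3: prefix='0111' -> emit 'j', reset
Bit 4: prefix='0' (no match yet)
Bit 5: prefix='00' -> emit 'n', reset
Bit 6: prefix='0' (no match yet)
Bit 7: prefix='01' (no match yet)
Bit 8: prefix='011' (no match yet)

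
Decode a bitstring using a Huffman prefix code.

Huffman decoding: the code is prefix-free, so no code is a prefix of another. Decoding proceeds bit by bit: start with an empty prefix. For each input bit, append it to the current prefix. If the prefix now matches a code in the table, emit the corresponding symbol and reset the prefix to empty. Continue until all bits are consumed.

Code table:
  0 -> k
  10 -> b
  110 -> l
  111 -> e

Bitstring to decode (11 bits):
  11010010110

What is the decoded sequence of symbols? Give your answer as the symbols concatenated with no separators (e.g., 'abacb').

Bit 0: prefix='1' (no match yet)
Bit 1: prefix='11' (no match yet)
Bit 2: prefix='110' -> emit 'l', reset
Bit 3: prefix='1' (no match yet)
Bit 4: prefix='10' -> emit 'b', reset
Bit 5: prefix='0' -> emit 'k', reset
Bit 6: prefix='1' (no match yet)
Bit 7: prefix='10' -> emit 'b', reset
Bit 8: prefix='1' (no match yet)
Bit 9: prefix='11' (no match yet)
Bit 10: prefix='110' -> emit 'l', reset

Answer: lbkbl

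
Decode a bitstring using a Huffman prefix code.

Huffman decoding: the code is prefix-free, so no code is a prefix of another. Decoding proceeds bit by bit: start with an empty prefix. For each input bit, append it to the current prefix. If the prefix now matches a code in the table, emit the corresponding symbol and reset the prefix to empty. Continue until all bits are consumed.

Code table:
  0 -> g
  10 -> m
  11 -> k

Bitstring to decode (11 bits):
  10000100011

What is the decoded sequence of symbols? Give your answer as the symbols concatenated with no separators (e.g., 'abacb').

Answer: mgggmggk

Derivation:
Bit 0: prefix='1' (no match yet)
Bit 1: prefix='10' -> emit 'm', reset
Bit 2: prefix='0' -> emit 'g', reset
Bit 3: prefix='0' -> emit 'g', reset
Bit 4: prefix='0' -> emit 'g', reset
Bit 5: prefix='1' (no match yet)
Bit 6: prefix='10' -> emit 'm', reset
Bit 7: prefix='0' -> emit 'g', reset
Bit 8: prefix='0' -> emit 'g', reset
Bit 9: prefix='1' (no match yet)
Bit 10: prefix='11' -> emit 'k', reset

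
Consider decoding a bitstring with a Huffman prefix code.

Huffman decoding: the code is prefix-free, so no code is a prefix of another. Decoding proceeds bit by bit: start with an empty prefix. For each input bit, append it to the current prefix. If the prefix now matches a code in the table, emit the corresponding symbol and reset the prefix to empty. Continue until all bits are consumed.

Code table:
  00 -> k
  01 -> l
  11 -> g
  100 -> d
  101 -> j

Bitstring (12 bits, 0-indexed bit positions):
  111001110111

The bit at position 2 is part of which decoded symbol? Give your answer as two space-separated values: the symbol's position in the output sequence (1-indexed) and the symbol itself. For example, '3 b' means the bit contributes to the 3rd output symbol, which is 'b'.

Bit 0: prefix='1' (no match yet)
Bit 1: prefix='11' -> emit 'g', reset
Bit 2: prefix='1' (no match yet)
Bit 3: prefix='10' (no match yet)
Bit 4: prefix='100' -> emit 'd', reset
Bit 5: prefix='1' (no match yet)
Bit 6: prefix='11' -> emit 'g', reset

Answer: 2 d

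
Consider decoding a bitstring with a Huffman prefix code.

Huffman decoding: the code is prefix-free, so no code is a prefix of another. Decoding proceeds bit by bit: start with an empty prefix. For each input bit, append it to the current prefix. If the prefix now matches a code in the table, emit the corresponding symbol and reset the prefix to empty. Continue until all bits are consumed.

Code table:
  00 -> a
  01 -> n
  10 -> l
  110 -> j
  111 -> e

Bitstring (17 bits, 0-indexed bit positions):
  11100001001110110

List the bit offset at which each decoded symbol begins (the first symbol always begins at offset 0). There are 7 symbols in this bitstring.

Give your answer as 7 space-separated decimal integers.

Bit 0: prefix='1' (no match yet)
Bit 1: prefix='11' (no match yet)
Bit 2: prefix='111' -> emit 'e', reset
Bit 3: prefix='0' (no match yet)
Bit 4: prefix='00' -> emit 'a', reset
Bit 5: prefix='0' (no match yet)
Bit 6: prefix='00' -> emit 'a', reset
Bit 7: prefix='1' (no match yet)
Bit 8: prefix='10' -> emit 'l', reset
Bit 9: prefix='0' (no match yet)
Bit 10: prefix='01' -> emit 'n', reset
Bit 11: prefix='1' (no match yet)
Bit 12: prefix='11' (no match yet)
Bit 13: prefix='110' -> emit 'j', reset
Bit 14: prefix='1' (no match yet)
Bit 15: prefix='11' (no match yet)
Bit 16: prefix='110' -> emit 'j', reset

Answer: 0 3 5 7 9 11 14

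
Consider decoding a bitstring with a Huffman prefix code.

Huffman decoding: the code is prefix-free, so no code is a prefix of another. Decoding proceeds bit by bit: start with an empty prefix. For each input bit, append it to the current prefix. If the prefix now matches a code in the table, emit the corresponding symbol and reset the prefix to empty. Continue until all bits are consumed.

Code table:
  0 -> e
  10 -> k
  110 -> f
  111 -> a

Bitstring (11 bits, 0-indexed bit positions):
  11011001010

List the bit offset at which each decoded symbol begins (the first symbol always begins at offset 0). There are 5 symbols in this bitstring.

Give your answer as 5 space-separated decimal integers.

Bit 0: prefix='1' (no match yet)
Bit 1: prefix='11' (no match yet)
Bit 2: prefix='110' -> emit 'f', reset
Bit 3: prefix='1' (no match yet)
Bit 4: prefix='11' (no match yet)
Bit 5: prefix='110' -> emit 'f', reset
Bit 6: prefix='0' -> emit 'e', reset
Bit 7: prefix='1' (no match yet)
Bit 8: prefix='10' -> emit 'k', reset
Bit 9: prefix='1' (no match yet)
Bit 10: prefix='10' -> emit 'k', reset

Answer: 0 3 6 7 9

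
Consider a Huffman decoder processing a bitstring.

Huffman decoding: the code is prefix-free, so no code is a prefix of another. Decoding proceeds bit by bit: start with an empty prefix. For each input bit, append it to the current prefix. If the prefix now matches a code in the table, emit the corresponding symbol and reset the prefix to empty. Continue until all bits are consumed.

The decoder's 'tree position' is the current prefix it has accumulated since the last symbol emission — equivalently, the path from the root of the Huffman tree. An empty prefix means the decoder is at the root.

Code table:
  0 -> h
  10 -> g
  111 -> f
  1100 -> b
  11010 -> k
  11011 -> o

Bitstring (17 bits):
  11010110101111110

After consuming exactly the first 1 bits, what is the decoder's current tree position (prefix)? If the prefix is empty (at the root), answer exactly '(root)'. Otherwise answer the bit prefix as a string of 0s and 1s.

Bit 0: prefix='1' (no match yet)

Answer: 1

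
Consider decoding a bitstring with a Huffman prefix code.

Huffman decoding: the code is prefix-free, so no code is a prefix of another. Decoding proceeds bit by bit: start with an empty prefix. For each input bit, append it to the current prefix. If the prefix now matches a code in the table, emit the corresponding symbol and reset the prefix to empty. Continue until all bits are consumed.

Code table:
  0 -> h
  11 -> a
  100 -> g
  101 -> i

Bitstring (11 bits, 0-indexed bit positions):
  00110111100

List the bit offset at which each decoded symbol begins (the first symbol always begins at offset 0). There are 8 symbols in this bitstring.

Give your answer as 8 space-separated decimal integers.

Answer: 0 1 2 4 5 7 9 10

Derivation:
Bit 0: prefix='0' -> emit 'h', reset
Bit 1: prefix='0' -> emit 'h', reset
Bit 2: prefix='1' (no match yet)
Bit 3: prefix='11' -> emit 'a', reset
Bit 4: prefix='0' -> emit 'h', reset
Bit 5: prefix='1' (no match yet)
Bit 6: prefix='11' -> emit 'a', reset
Bit 7: prefix='1' (no match yet)
Bit 8: prefix='11' -> emit 'a', reset
Bit 9: prefix='0' -> emit 'h', reset
Bit 10: prefix='0' -> emit 'h', reset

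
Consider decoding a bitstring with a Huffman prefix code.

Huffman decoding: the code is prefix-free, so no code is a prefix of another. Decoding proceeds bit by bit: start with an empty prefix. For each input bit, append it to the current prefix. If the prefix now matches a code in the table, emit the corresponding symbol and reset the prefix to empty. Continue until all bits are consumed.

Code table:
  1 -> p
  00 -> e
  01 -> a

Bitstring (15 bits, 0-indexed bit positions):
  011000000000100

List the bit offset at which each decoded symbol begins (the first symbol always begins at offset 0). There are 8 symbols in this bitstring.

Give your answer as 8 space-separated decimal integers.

Bit 0: prefix='0' (no match yet)
Bit 1: prefix='01' -> emit 'a', reset
Bit 2: prefix='1' -> emit 'p', reset
Bit 3: prefix='0' (no match yet)
Bit 4: prefix='00' -> emit 'e', reset
Bit 5: prefix='0' (no match yet)
Bit 6: prefix='00' -> emit 'e', reset
Bit 7: prefix='0' (no match yet)
Bit 8: prefix='00' -> emit 'e', reset
Bit 9: prefix='0' (no match yet)
Bit 10: prefix='00' -> emit 'e', reset
Bit 11: prefix='0' (no match yet)
Bit 12: prefix='01' -> emit 'a', reset
Bit 13: prefix='0' (no match yet)
Bit 14: prefix='00' -> emit 'e', reset

Answer: 0 2 3 5 7 9 11 13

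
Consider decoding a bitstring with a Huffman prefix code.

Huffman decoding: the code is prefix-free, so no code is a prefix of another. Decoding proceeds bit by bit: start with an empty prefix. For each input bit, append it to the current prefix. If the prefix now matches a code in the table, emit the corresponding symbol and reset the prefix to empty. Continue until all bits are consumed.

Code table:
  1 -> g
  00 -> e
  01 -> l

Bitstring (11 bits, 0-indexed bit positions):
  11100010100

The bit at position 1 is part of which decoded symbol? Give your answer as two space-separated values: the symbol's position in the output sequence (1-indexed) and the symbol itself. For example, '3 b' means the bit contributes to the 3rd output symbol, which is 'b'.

Answer: 2 g

Derivation:
Bit 0: prefix='1' -> emit 'g', reset
Bit 1: prefix='1' -> emit 'g', reset
Bit 2: prefix='1' -> emit 'g', reset
Bit 3: prefix='0' (no match yet)
Bit 4: prefix='00' -> emit 'e', reset
Bit 5: prefix='0' (no match yet)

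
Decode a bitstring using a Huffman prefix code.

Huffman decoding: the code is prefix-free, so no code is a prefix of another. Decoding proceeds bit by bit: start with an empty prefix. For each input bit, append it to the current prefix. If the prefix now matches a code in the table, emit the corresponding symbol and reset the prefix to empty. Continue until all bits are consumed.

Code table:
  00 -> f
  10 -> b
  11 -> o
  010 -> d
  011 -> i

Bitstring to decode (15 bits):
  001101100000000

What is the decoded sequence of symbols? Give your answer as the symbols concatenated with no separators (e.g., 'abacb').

Answer: foiffff

Derivation:
Bit 0: prefix='0' (no match yet)
Bit 1: prefix='00' -> emit 'f', reset
Bit 2: prefix='1' (no match yet)
Bit 3: prefix='11' -> emit 'o', reset
Bit 4: prefix='0' (no match yet)
Bit 5: prefix='01' (no match yet)
Bit 6: prefix='011' -> emit 'i', reset
Bit 7: prefix='0' (no match yet)
Bit 8: prefix='00' -> emit 'f', reset
Bit 9: prefix='0' (no match yet)
Bit 10: prefix='00' -> emit 'f', reset
Bit 11: prefix='0' (no match yet)
Bit 12: prefix='00' -> emit 'f', reset
Bit 13: prefix='0' (no match yet)
Bit 14: prefix='00' -> emit 'f', reset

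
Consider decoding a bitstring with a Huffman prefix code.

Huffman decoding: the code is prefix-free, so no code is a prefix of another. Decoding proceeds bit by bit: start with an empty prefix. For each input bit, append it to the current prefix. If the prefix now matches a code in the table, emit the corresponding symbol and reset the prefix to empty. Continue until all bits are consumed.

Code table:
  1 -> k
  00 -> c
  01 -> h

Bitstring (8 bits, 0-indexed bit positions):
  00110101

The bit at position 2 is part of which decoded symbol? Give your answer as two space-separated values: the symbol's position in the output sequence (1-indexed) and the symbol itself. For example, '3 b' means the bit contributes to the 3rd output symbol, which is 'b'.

Answer: 2 k

Derivation:
Bit 0: prefix='0' (no match yet)
Bit 1: prefix='00' -> emit 'c', reset
Bit 2: prefix='1' -> emit 'k', reset
Bit 3: prefix='1' -> emit 'k', reset
Bit 4: prefix='0' (no match yet)
Bit 5: prefix='01' -> emit 'h', reset
Bit 6: prefix='0' (no match yet)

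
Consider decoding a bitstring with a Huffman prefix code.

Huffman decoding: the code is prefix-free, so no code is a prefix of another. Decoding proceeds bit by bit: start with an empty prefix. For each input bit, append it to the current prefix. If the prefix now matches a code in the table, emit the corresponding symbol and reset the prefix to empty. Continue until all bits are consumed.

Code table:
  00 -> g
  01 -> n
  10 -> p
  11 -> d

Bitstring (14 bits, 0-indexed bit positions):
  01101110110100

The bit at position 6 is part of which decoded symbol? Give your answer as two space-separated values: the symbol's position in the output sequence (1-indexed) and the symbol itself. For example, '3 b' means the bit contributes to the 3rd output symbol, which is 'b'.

Bit 0: prefix='0' (no match yet)
Bit 1: prefix='01' -> emit 'n', reset
Bit 2: prefix='1' (no match yet)
Bit 3: prefix='10' -> emit 'p', reset
Bit 4: prefix='1' (no match yet)
Bit 5: prefix='11' -> emit 'd', reset
Bit 6: prefix='1' (no match yet)
Bit 7: prefix='10' -> emit 'p', reset
Bit 8: prefix='1' (no match yet)
Bit 9: prefix='11' -> emit 'd', reset
Bit 10: prefix='0' (no match yet)

Answer: 4 p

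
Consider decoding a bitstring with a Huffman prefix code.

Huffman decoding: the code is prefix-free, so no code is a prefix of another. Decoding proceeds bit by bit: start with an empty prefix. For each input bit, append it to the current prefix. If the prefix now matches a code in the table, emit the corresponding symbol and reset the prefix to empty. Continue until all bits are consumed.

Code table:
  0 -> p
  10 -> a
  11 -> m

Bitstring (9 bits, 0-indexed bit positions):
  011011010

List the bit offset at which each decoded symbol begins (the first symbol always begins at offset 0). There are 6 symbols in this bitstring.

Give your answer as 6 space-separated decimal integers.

Bit 0: prefix='0' -> emit 'p', reset
Bit 1: prefix='1' (no match yet)
Bit 2: prefix='11' -> emit 'm', reset
Bit 3: prefix='0' -> emit 'p', reset
Bit 4: prefix='1' (no match yet)
Bit 5: prefix='11' -> emit 'm', reset
Bit 6: prefix='0' -> emit 'p', reset
Bit 7: prefix='1' (no match yet)
Bit 8: prefix='10' -> emit 'a', reset

Answer: 0 1 3 4 6 7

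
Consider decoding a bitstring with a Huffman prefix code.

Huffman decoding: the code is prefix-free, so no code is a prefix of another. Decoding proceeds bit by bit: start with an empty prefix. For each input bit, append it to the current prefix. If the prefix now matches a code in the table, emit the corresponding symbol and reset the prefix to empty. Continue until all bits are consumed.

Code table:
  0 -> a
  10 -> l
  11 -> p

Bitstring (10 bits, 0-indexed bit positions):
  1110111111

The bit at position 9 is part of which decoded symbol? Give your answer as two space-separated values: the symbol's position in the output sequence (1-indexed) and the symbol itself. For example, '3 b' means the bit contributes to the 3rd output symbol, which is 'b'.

Answer: 5 p

Derivation:
Bit 0: prefix='1' (no match yet)
Bit 1: prefix='11' -> emit 'p', reset
Bit 2: prefix='1' (no match yet)
Bit 3: prefix='10' -> emit 'l', reset
Bit 4: prefix='1' (no match yet)
Bit 5: prefix='11' -> emit 'p', reset
Bit 6: prefix='1' (no match yet)
Bit 7: prefix='11' -> emit 'p', reset
Bit 8: prefix='1' (no match yet)
Bit 9: prefix='11' -> emit 'p', reset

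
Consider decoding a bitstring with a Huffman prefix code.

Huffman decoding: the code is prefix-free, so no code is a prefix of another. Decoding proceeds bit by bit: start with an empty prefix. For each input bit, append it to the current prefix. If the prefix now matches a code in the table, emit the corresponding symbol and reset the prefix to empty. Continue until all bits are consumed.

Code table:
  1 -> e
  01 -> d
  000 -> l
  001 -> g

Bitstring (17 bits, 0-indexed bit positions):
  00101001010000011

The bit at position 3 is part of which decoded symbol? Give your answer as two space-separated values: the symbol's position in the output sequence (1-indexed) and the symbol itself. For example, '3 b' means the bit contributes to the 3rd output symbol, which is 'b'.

Bit 0: prefix='0' (no match yet)
Bit 1: prefix='00' (no match yet)
Bit 2: prefix='001' -> emit 'g', reset
Bit 3: prefix='0' (no match yet)
Bit 4: prefix='01' -> emit 'd', reset
Bit 5: prefix='0' (no match yet)
Bit 6: prefix='00' (no match yet)
Bit 7: prefix='001' -> emit 'g', reset

Answer: 2 d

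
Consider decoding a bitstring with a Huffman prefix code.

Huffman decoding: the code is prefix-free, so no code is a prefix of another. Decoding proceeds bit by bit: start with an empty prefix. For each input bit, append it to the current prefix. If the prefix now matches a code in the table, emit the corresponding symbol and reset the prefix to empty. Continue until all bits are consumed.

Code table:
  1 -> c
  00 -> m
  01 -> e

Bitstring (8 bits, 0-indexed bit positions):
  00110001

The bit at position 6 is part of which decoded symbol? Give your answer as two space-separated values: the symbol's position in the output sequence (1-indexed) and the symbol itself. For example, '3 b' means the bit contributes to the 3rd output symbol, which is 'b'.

Bit 0: prefix='0' (no match yet)
Bit 1: prefix='00' -> emit 'm', reset
Bit 2: prefix='1' -> emit 'c', reset
Bit 3: prefix='1' -> emit 'c', reset
Bit 4: prefix='0' (no match yet)
Bit 5: prefix='00' -> emit 'm', reset
Bit 6: prefix='0' (no match yet)
Bit 7: prefix='01' -> emit 'e', reset

Answer: 5 e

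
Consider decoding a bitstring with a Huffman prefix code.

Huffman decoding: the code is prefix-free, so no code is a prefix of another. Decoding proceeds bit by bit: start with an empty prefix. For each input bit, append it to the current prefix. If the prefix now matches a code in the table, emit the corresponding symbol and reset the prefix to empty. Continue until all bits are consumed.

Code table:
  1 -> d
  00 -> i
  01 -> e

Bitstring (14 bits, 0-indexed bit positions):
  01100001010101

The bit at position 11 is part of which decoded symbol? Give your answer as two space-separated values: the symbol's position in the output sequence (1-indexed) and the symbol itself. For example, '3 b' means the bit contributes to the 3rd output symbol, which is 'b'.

Bit 0: prefix='0' (no match yet)
Bit 1: prefix='01' -> emit 'e', reset
Bit 2: prefix='1' -> emit 'd', reset
Bit 3: prefix='0' (no match yet)
Bit 4: prefix='00' -> emit 'i', reset
Bit 5: prefix='0' (no match yet)
Bit 6: prefix='00' -> emit 'i', reset
Bit 7: prefix='1' -> emit 'd', reset
Bit 8: prefix='0' (no match yet)
Bit 9: prefix='01' -> emit 'e', reset
Bit 10: prefix='0' (no match yet)
Bit 11: prefix='01' -> emit 'e', reset
Bit 12: prefix='0' (no match yet)
Bit 13: prefix='01' -> emit 'e', reset

Answer: 7 e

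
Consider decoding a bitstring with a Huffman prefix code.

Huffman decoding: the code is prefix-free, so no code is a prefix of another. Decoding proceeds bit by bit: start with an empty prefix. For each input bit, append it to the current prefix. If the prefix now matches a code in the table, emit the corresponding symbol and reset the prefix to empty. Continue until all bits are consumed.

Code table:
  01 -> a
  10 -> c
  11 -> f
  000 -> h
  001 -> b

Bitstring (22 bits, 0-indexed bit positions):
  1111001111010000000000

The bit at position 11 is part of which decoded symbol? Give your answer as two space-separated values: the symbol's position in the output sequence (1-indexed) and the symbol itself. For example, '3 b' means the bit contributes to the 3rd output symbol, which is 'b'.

Bit 0: prefix='1' (no match yet)
Bit 1: prefix='11' -> emit 'f', reset
Bit 2: prefix='1' (no match yet)
Bit 3: prefix='11' -> emit 'f', reset
Bit 4: prefix='0' (no match yet)
Bit 5: prefix='00' (no match yet)
Bit 6: prefix='001' -> emit 'b', reset
Bit 7: prefix='1' (no match yet)
Bit 8: prefix='11' -> emit 'f', reset
Bit 9: prefix='1' (no match yet)
Bit 10: prefix='10' -> emit 'c', reset
Bit 11: prefix='1' (no match yet)
Bit 12: prefix='10' -> emit 'c', reset
Bit 13: prefix='0' (no match yet)
Bit 14: prefix='00' (no match yet)
Bit 15: prefix='000' -> emit 'h', reset

Answer: 6 c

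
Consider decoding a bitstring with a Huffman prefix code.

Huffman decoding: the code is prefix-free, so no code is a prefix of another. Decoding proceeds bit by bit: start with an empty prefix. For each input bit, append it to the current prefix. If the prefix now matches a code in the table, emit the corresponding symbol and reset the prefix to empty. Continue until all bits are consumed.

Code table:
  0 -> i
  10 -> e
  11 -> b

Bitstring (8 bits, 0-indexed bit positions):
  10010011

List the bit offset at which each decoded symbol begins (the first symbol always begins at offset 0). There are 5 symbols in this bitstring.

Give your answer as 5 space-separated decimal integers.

Answer: 0 2 3 5 6

Derivation:
Bit 0: prefix='1' (no match yet)
Bit 1: prefix='10' -> emit 'e', reset
Bit 2: prefix='0' -> emit 'i', reset
Bit 3: prefix='1' (no match yet)
Bit 4: prefix='10' -> emit 'e', reset
Bit 5: prefix='0' -> emit 'i', reset
Bit 6: prefix='1' (no match yet)
Bit 7: prefix='11' -> emit 'b', reset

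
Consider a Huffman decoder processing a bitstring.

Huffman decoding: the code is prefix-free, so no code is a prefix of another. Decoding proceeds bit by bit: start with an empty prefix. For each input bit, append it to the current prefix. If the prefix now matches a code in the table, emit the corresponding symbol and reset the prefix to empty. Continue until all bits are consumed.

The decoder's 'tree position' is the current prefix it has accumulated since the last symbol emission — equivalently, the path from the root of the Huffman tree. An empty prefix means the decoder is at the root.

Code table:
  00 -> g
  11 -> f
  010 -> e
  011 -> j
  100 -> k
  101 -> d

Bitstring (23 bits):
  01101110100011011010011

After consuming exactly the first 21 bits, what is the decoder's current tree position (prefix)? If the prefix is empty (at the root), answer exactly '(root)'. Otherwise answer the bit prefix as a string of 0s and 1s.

Bit 0: prefix='0' (no match yet)
Bit 1: prefix='01' (no match yet)
Bit 2: prefix='011' -> emit 'j', reset
Bit 3: prefix='0' (no match yet)
Bit 4: prefix='01' (no match yet)
Bit 5: prefix='011' -> emit 'j', reset
Bit 6: prefix='1' (no match yet)
Bit 7: prefix='10' (no match yet)
Bit 8: prefix='101' -> emit 'd', reset
Bit 9: prefix='0' (no match yet)
Bit 10: prefix='00' -> emit 'g', reset
Bit 11: prefix='0' (no match yet)
Bit 12: prefix='01' (no match yet)
Bit 13: prefix='011' -> emit 'j', reset
Bit 14: prefix='0' (no match yet)
Bit 15: prefix='01' (no match yet)
Bit 16: prefix='011' -> emit 'j', reset
Bit 17: prefix='0' (no match yet)
Bit 18: prefix='01' (no match yet)
Bit 19: prefix='010' -> emit 'e', reset
Bit 20: prefix='0' (no match yet)

Answer: 0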